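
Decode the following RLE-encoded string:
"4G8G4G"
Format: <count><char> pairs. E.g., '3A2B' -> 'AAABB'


Expanding each <count><char> pair:
  4G -> 'GGGG'
  8G -> 'GGGGGGGG'
  4G -> 'GGGG'

Decoded = GGGGGGGGGGGGGGGG


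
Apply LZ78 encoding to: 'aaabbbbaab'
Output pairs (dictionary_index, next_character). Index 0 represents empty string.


LZ78 encoding steps:
Dictionary: {0: ''}
Step 1: w='' (idx 0), next='a' -> output (0, 'a'), add 'a' as idx 1
Step 2: w='a' (idx 1), next='a' -> output (1, 'a'), add 'aa' as idx 2
Step 3: w='' (idx 0), next='b' -> output (0, 'b'), add 'b' as idx 3
Step 4: w='b' (idx 3), next='b' -> output (3, 'b'), add 'bb' as idx 4
Step 5: w='b' (idx 3), next='a' -> output (3, 'a'), add 'ba' as idx 5
Step 6: w='a' (idx 1), next='b' -> output (1, 'b'), add 'ab' as idx 6


Encoded: [(0, 'a'), (1, 'a'), (0, 'b'), (3, 'b'), (3, 'a'), (1, 'b')]


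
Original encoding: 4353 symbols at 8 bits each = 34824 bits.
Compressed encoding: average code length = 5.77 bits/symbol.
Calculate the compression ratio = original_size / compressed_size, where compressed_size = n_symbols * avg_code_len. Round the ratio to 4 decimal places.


original_size = n_symbols * orig_bits = 4353 * 8 = 34824 bits
compressed_size = n_symbols * avg_code_len = 4353 * 5.77 = 25116.81 bits
ratio = original_size / compressed_size = 34824 / 25116.81 = 1.3865

Compression ratio = 1.3865


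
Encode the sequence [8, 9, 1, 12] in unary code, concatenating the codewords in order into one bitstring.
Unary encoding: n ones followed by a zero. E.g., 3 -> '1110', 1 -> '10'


Encode each number as n ones followed by a terminating 0:
  8 -> 111111110 (9 bits)
  9 -> 1111111110 (10 bits)
  1 -> 10 (2 bits)
  12 -> 1111111111110 (13 bits)
Total length = 9 + 10 + 2 + 13 = 34 bits.

Unary([8, 9, 1, 12]) = 1111111101111111110101111111111110 (34 bits)


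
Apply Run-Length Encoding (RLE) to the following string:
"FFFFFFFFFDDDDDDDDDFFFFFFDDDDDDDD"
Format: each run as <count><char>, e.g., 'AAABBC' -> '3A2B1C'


Scanning runs left to right:
  i=0: run of 'F' x 9 -> '9F'
  i=9: run of 'D' x 9 -> '9D'
  i=18: run of 'F' x 6 -> '6F'
  i=24: run of 'D' x 8 -> '8D'

RLE = 9F9D6F8D


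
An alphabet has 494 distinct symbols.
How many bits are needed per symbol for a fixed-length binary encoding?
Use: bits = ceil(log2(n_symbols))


log2(494) = 8.9484
Bracket: 2^8 = 256 < 494 <= 2^9 = 512
So ceil(log2(494)) = 9

bits = ceil(log2(494)) = ceil(8.9484) = 9 bits


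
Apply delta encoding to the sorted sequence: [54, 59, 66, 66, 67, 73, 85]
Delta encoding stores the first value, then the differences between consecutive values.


First value: 54
Deltas:
  59 - 54 = 5
  66 - 59 = 7
  66 - 66 = 0
  67 - 66 = 1
  73 - 67 = 6
  85 - 73 = 12


Delta encoded: [54, 5, 7, 0, 1, 6, 12]


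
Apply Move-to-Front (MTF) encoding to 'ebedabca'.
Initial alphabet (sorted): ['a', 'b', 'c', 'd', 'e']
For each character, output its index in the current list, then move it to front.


MTF encoding:
'e': index 4 in ['a', 'b', 'c', 'd', 'e'] -> ['e', 'a', 'b', 'c', 'd']
'b': index 2 in ['e', 'a', 'b', 'c', 'd'] -> ['b', 'e', 'a', 'c', 'd']
'e': index 1 in ['b', 'e', 'a', 'c', 'd'] -> ['e', 'b', 'a', 'c', 'd']
'd': index 4 in ['e', 'b', 'a', 'c', 'd'] -> ['d', 'e', 'b', 'a', 'c']
'a': index 3 in ['d', 'e', 'b', 'a', 'c'] -> ['a', 'd', 'e', 'b', 'c']
'b': index 3 in ['a', 'd', 'e', 'b', 'c'] -> ['b', 'a', 'd', 'e', 'c']
'c': index 4 in ['b', 'a', 'd', 'e', 'c'] -> ['c', 'b', 'a', 'd', 'e']
'a': index 2 in ['c', 'b', 'a', 'd', 'e'] -> ['a', 'c', 'b', 'd', 'e']


Output: [4, 2, 1, 4, 3, 3, 4, 2]


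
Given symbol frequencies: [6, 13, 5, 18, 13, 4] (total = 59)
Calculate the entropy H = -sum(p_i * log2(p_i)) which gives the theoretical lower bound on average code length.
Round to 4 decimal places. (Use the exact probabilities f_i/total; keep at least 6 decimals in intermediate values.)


Per-symbol terms -p_i * log2(p_i) with p_i = f_i/59:
  p = 6/59 = 0.101695: log2(p) = -3.297681, -p*log2(p) = 0.335357
  p = 13/59 = 0.220339: log2(p) = -2.182203, -p*log2(p) = 0.480824
  p = 5/59 = 0.084746: log2(p) = -3.560715, -p*log2(p) = 0.301756
  p = 18/59 = 0.305085: log2(p) = -1.712718, -p*log2(p) = 0.522524
  p = 13/59 = 0.220339: log2(p) = -2.182203, -p*log2(p) = 0.480824
  p = 4/59 = 0.067797: log2(p) = -3.882643, -p*log2(p) = 0.263230
H = 0.335357 + 0.480824 + 0.301756 + 0.522524 + 0.480824 + 0.263230 = 2.384515

H = 2.3845 bits/symbol


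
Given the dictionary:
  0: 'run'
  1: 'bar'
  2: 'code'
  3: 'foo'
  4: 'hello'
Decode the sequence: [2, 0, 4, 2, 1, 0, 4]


Look up each index in the dictionary:
  2 -> 'code'
  0 -> 'run'
  4 -> 'hello'
  2 -> 'code'
  1 -> 'bar'
  0 -> 'run'
  4 -> 'hello'

Decoded: "code run hello code bar run hello"


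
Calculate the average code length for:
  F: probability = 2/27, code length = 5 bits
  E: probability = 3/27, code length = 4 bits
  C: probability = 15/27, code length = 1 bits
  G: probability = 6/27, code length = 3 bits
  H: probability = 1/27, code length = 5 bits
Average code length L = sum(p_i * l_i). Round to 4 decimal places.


Weighted contributions p_i * l_i:
  F: (2/27) * 5 = 10/27
  E: (3/27) * 4 = 12/27
  C: (15/27) * 1 = 15/27
  G: (6/27) * 3 = 18/27
  H: (1/27) * 5 = 5/27
Sum = (10 + 12 + 15 + 18 + 5)/27 = 60/27

L = 60/27 = 2.2222 bits/symbol


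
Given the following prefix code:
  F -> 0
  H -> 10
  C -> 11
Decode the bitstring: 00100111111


Decoding step by step:
Bits 0 -> F
Bits 0 -> F
Bits 10 -> H
Bits 0 -> F
Bits 11 -> C
Bits 11 -> C
Bits 11 -> C


Decoded message: FFHFCCC


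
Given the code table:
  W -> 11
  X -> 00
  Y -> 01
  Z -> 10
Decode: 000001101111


Decoding:
00 -> X
00 -> X
01 -> Y
10 -> Z
11 -> W
11 -> W


Result: XXYZWW


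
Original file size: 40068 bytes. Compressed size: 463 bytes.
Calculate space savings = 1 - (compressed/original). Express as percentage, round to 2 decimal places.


ratio = compressed/original = 463/40068 = 0.011555
savings = 1 - ratio = 1 - 0.011555 = 0.988445
as a percentage: 0.988445 * 100 = 98.84%

Space savings = 1 - 463/40068 = 98.84%


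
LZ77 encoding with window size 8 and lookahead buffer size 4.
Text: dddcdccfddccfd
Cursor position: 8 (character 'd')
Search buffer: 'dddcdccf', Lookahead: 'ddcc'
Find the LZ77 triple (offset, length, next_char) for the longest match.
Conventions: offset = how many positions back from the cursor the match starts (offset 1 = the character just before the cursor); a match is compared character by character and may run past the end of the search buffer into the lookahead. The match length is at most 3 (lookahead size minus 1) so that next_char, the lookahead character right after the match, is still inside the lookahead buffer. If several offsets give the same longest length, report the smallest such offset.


Try each offset into the search buffer:
  offset=1 (pos 7, char 'f'): match length 0
  offset=2 (pos 6, char 'c'): match length 0
  offset=3 (pos 5, char 'c'): match length 0
  offset=4 (pos 4, char 'd'): match length 1
  offset=5 (pos 3, char 'c'): match length 0
  offset=6 (pos 2, char 'd'): match length 1
  offset=7 (pos 1, char 'd'): match length 3
  offset=8 (pos 0, char 'd'): match length 2
Longest match has length 3 at offset 7.
next_char = character at position 8 + 3 = 11 -> 'c'

Best match: offset=7, length=3 (matching 'ddc' starting at position 1)
LZ77 triple: (7, 3, 'c')


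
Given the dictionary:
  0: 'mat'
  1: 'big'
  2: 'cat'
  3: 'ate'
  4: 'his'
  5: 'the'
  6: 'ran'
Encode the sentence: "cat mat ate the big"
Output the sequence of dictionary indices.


Look up each word in the dictionary:
  'cat' -> 2
  'mat' -> 0
  'ate' -> 3
  'the' -> 5
  'big' -> 1

Encoded: [2, 0, 3, 5, 1]


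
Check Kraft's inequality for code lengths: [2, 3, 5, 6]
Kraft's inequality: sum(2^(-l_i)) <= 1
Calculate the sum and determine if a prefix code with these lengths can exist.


Sum = 2^(-2) + 2^(-3) + 2^(-5) + 2^(-6)
    = 0.25 + 0.125 + 0.03125 + 0.015625
    = 27/64 = 0.421875
Since 0.421875 <= 1, Kraft's inequality IS satisfied.
A prefix code with these lengths CAN exist.

Kraft sum = 0.421875. Satisfied.


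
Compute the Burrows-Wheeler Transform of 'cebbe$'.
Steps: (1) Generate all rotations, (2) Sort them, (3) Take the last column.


Rotations (sorted):
  0: $cebbe -> last char: e
  1: bbe$ce -> last char: e
  2: be$ceb -> last char: b
  3: cebbe$ -> last char: $
  4: e$cebb -> last char: b
  5: ebbe$c -> last char: c


BWT = eeb$bc


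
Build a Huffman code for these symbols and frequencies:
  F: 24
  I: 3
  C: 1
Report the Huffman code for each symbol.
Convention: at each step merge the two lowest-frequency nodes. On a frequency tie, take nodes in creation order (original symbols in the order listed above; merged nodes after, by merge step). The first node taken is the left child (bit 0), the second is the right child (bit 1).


Huffman tree construction:
Step 1: Merge C(1) + I(3) = 4
Step 2: Merge (C+I)(4) + F(24) = 28
Read each symbol's code off the tree from the root (left child = 0, right child = 1).

Codes:
  F: 1 (length 1)
  I: 01 (length 2)
  C: 00 (length 2)
Average code length: 32/28 = 1.1429 bits/symbol


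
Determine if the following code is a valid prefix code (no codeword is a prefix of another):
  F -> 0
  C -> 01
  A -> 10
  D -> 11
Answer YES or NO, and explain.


Checking each pair (does one codeword prefix another?):
  F='0' vs C='01': prefix -- VIOLATION

NO -- this is NOT a valid prefix code. F (0) is a prefix of C (01).


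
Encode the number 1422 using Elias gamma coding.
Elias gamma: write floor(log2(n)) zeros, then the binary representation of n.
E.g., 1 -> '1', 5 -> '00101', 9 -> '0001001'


num_bits = floor(log2(1422)) + 1 = 11
leading_zeros = num_bits - 1 = 10
binary(1422) = 10110001110

Elias gamma(1422) = '0000000000' + '10110001110' = 000000000010110001110 (21 bits)


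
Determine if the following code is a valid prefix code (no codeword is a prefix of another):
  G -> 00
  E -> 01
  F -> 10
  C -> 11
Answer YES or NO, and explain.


Checking each pair (does one codeword prefix another?):
  G='00' vs E='01': no prefix
  G='00' vs F='10': no prefix
  G='00' vs C='11': no prefix
  E='01' vs G='00': no prefix
  E='01' vs F='10': no prefix
  E='01' vs C='11': no prefix
  F='10' vs G='00': no prefix
  F='10' vs E='01': no prefix
  F='10' vs C='11': no prefix
  C='11' vs G='00': no prefix
  C='11' vs E='01': no prefix
  C='11' vs F='10': no prefix
No violation found over all pairs.

YES -- this is a valid prefix code. No codeword is a prefix of any other codeword.


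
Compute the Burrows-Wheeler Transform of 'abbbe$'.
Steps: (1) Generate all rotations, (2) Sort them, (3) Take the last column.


Rotations (sorted):
  0: $abbbe -> last char: e
  1: abbbe$ -> last char: $
  2: bbbe$a -> last char: a
  3: bbe$ab -> last char: b
  4: be$abb -> last char: b
  5: e$abbb -> last char: b


BWT = e$abbb


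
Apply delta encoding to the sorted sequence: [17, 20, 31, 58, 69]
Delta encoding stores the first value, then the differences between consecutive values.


First value: 17
Deltas:
  20 - 17 = 3
  31 - 20 = 11
  58 - 31 = 27
  69 - 58 = 11


Delta encoded: [17, 3, 11, 27, 11]


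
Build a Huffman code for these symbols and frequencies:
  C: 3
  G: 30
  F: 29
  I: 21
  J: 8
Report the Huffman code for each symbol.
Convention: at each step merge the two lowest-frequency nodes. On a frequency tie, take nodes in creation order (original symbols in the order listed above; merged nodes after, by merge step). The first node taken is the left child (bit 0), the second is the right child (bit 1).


Huffman tree construction:
Step 1: Merge C(3) + J(8) = 11
Step 2: Merge (C+J)(11) + I(21) = 32
Step 3: Merge F(29) + G(30) = 59
Step 4: Merge ((C+J)+I)(32) + (F+G)(59) = 91
Read each symbol's code off the tree from the root (left child = 0, right child = 1).

Codes:
  C: 000 (length 3)
  G: 11 (length 2)
  F: 10 (length 2)
  I: 01 (length 2)
  J: 001 (length 3)
Average code length: 193/91 = 2.1209 bits/symbol


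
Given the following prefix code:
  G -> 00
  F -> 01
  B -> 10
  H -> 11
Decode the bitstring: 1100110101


Decoding step by step:
Bits 11 -> H
Bits 00 -> G
Bits 11 -> H
Bits 01 -> F
Bits 01 -> F


Decoded message: HGHFF


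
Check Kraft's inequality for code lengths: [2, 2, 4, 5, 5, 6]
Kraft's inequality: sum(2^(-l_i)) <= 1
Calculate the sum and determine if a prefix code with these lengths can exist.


Sum = 2^(-2) + 2^(-2) + 2^(-4) + 2^(-5) + 2^(-5) + 2^(-6)
    = 0.25 + 0.25 + 0.0625 + 0.03125 + 0.03125 + 0.015625
    = 41/64 = 0.640625
Since 0.640625 <= 1, Kraft's inequality IS satisfied.
A prefix code with these lengths CAN exist.

Kraft sum = 0.640625. Satisfied.


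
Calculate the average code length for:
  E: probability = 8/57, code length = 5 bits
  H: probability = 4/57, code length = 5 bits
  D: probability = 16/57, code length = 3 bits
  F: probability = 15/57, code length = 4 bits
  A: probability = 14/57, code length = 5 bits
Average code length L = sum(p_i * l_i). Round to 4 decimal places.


Weighted contributions p_i * l_i:
  E: (8/57) * 5 = 40/57
  H: (4/57) * 5 = 20/57
  D: (16/57) * 3 = 48/57
  F: (15/57) * 4 = 60/57
  A: (14/57) * 5 = 70/57
Sum = (40 + 20 + 48 + 60 + 70)/57 = 238/57

L = 238/57 = 4.1754 bits/symbol


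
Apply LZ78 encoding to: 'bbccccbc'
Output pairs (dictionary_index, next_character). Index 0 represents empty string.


LZ78 encoding steps:
Dictionary: {0: ''}
Step 1: w='' (idx 0), next='b' -> output (0, 'b'), add 'b' as idx 1
Step 2: w='b' (idx 1), next='c' -> output (1, 'c'), add 'bc' as idx 2
Step 3: w='' (idx 0), next='c' -> output (0, 'c'), add 'c' as idx 3
Step 4: w='c' (idx 3), next='c' -> output (3, 'c'), add 'cc' as idx 4
Step 5: w='bc' (idx 2), end of input -> output (2, '')


Encoded: [(0, 'b'), (1, 'c'), (0, 'c'), (3, 'c'), (2, '')]


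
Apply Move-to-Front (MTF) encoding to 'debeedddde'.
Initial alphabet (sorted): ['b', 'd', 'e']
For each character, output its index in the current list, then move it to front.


MTF encoding:
'd': index 1 in ['b', 'd', 'e'] -> ['d', 'b', 'e']
'e': index 2 in ['d', 'b', 'e'] -> ['e', 'd', 'b']
'b': index 2 in ['e', 'd', 'b'] -> ['b', 'e', 'd']
'e': index 1 in ['b', 'e', 'd'] -> ['e', 'b', 'd']
'e': index 0 in ['e', 'b', 'd'] -> ['e', 'b', 'd']
'd': index 2 in ['e', 'b', 'd'] -> ['d', 'e', 'b']
'd': index 0 in ['d', 'e', 'b'] -> ['d', 'e', 'b']
'd': index 0 in ['d', 'e', 'b'] -> ['d', 'e', 'b']
'd': index 0 in ['d', 'e', 'b'] -> ['d', 'e', 'b']
'e': index 1 in ['d', 'e', 'b'] -> ['e', 'd', 'b']


Output: [1, 2, 2, 1, 0, 2, 0, 0, 0, 1]


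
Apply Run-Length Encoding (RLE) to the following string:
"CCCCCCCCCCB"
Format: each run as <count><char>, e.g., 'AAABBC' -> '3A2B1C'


Scanning runs left to right:
  i=0: run of 'C' x 10 -> '10C'
  i=10: run of 'B' x 1 -> '1B'

RLE = 10C1B


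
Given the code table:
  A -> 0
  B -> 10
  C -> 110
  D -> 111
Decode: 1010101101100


Decoding:
10 -> B
10 -> B
10 -> B
110 -> C
110 -> C
0 -> A


Result: BBBCCA


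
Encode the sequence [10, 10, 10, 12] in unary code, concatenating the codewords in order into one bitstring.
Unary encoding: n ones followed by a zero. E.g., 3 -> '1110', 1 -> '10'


Encode each number as n ones followed by a terminating 0:
  10 -> 11111111110 (11 bits)
  10 -> 11111111110 (11 bits)
  10 -> 11111111110 (11 bits)
  12 -> 1111111111110 (13 bits)
Total length = 11 + 11 + 11 + 13 = 46 bits.

Unary([10, 10, 10, 12]) = 1111111111011111111110111111111101111111111110 (46 bits)


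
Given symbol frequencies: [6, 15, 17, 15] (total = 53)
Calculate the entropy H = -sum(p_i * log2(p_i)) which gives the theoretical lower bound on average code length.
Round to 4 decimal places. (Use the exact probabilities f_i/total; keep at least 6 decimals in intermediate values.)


Per-symbol terms -p_i * log2(p_i) with p_i = f_i/53:
  p = 6/53 = 0.113208: log2(p) = -3.142958, -p*log2(p) = 0.355807
  p = 15/53 = 0.283019: log2(p) = -1.821030, -p*log2(p) = 0.515386
  p = 17/53 = 0.320755: log2(p) = -1.640458, -p*log2(p) = 0.526185
  p = 15/53 = 0.283019: log2(p) = -1.821030, -p*log2(p) = 0.515386
H = 0.355807 + 0.515386 + 0.526185 + 0.515386 = 1.912764

H = 1.9128 bits/symbol


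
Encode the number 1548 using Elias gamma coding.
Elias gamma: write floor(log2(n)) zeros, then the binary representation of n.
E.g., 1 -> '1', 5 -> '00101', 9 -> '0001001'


num_bits = floor(log2(1548)) + 1 = 11
leading_zeros = num_bits - 1 = 10
binary(1548) = 11000001100

Elias gamma(1548) = '0000000000' + '11000001100' = 000000000011000001100 (21 bits)


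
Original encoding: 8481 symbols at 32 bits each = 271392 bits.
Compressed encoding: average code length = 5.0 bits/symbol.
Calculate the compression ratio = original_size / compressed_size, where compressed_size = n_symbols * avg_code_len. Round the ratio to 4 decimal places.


original_size = n_symbols * orig_bits = 8481 * 32 = 271392 bits
compressed_size = n_symbols * avg_code_len = 8481 * 5.0 = 42405.0 bits
ratio = original_size / compressed_size = 271392 / 42405.0 = 6.4

Compression ratio = 6.4


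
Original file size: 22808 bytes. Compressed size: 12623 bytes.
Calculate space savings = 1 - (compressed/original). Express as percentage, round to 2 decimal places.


ratio = compressed/original = 12623/22808 = 0.553446
savings = 1 - ratio = 1 - 0.553446 = 0.446554
as a percentage: 0.446554 * 100 = 44.66%

Space savings = 1 - 12623/22808 = 44.66%


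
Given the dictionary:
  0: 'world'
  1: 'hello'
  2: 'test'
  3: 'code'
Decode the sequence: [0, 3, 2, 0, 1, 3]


Look up each index in the dictionary:
  0 -> 'world'
  3 -> 'code'
  2 -> 'test'
  0 -> 'world'
  1 -> 'hello'
  3 -> 'code'

Decoded: "world code test world hello code"


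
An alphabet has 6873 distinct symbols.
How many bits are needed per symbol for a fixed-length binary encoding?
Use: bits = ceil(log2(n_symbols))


log2(6873) = 12.7467
Bracket: 2^12 = 4096 < 6873 <= 2^13 = 8192
So ceil(log2(6873)) = 13

bits = ceil(log2(6873)) = ceil(12.7467) = 13 bits


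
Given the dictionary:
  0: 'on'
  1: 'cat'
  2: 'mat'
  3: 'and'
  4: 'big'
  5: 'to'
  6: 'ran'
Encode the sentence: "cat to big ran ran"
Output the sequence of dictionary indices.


Look up each word in the dictionary:
  'cat' -> 1
  'to' -> 5
  'big' -> 4
  'ran' -> 6
  'ran' -> 6

Encoded: [1, 5, 4, 6, 6]


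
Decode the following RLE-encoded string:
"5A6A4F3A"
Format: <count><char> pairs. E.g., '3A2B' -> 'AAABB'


Expanding each <count><char> pair:
  5A -> 'AAAAA'
  6A -> 'AAAAAA'
  4F -> 'FFFF'
  3A -> 'AAA'

Decoded = AAAAAAAAAAAFFFFAAA


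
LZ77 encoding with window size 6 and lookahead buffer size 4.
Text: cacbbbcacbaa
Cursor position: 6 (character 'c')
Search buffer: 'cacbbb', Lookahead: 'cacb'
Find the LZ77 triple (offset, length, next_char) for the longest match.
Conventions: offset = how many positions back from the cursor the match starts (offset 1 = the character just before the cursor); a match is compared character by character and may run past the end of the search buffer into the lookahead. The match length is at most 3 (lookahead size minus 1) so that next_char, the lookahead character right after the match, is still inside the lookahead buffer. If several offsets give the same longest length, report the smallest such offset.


Try each offset into the search buffer:
  offset=1 (pos 5, char 'b'): match length 0
  offset=2 (pos 4, char 'b'): match length 0
  offset=3 (pos 3, char 'b'): match length 0
  offset=4 (pos 2, char 'c'): match length 1
  offset=5 (pos 1, char 'a'): match length 0
  offset=6 (pos 0, char 'c'): match length 3
Longest match has length 3 at offset 6.
next_char = character at position 6 + 3 = 9 -> 'b'

Best match: offset=6, length=3 (matching 'cac' starting at position 0)
LZ77 triple: (6, 3, 'b')


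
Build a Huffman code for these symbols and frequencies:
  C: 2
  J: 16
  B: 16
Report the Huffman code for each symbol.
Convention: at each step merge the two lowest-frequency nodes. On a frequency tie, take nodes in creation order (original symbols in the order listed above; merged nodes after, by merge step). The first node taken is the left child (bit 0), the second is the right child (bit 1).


Huffman tree construction:
Step 1: Merge C(2) + J(16) = 18
Step 2: Merge B(16) + (C+J)(18) = 34
Read each symbol's code off the tree from the root (left child = 0, right child = 1).

Codes:
  C: 10 (length 2)
  J: 11 (length 2)
  B: 0 (length 1)
Average code length: 52/34 = 1.5294 bits/symbol


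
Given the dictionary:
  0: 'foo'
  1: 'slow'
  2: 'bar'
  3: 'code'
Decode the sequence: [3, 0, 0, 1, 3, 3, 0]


Look up each index in the dictionary:
  3 -> 'code'
  0 -> 'foo'
  0 -> 'foo'
  1 -> 'slow'
  3 -> 'code'
  3 -> 'code'
  0 -> 'foo'

Decoded: "code foo foo slow code code foo"


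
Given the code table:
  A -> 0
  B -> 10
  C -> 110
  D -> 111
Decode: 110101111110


Decoding:
110 -> C
10 -> B
111 -> D
111 -> D
0 -> A


Result: CBDDA


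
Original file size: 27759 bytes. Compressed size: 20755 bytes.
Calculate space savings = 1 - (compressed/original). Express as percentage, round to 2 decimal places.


ratio = compressed/original = 20755/27759 = 0.747685
savings = 1 - ratio = 1 - 0.747685 = 0.252315
as a percentage: 0.252315 * 100 = 25.23%

Space savings = 1 - 20755/27759 = 25.23%


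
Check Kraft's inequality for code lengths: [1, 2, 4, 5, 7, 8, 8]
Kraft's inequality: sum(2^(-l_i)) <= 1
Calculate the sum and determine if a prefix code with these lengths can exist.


Sum = 2^(-1) + 2^(-2) + 2^(-4) + 2^(-5) + 2^(-7) + 2^(-8) + 2^(-8)
    = 0.5 + 0.25 + 0.0625 + 0.03125 + 0.0078125 + 0.00390625 + 0.00390625
    = 220/256 = 0.859375
Since 0.859375 <= 1, Kraft's inequality IS satisfied.
A prefix code with these lengths CAN exist.

Kraft sum = 0.859375. Satisfied.


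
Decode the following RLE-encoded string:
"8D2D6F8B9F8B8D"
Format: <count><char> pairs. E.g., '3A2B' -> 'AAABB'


Expanding each <count><char> pair:
  8D -> 'DDDDDDDD'
  2D -> 'DD'
  6F -> 'FFFFFF'
  8B -> 'BBBBBBBB'
  9F -> 'FFFFFFFFF'
  8B -> 'BBBBBBBB'
  8D -> 'DDDDDDDD'

Decoded = DDDDDDDDDDFFFFFFBBBBBBBBFFFFFFFFFBBBBBBBBDDDDDDDD


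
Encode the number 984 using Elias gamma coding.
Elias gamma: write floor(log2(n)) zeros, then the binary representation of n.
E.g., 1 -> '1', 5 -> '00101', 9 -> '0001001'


num_bits = floor(log2(984)) + 1 = 10
leading_zeros = num_bits - 1 = 9
binary(984) = 1111011000

Elias gamma(984) = '000000000' + '1111011000' = 0000000001111011000 (19 bits)


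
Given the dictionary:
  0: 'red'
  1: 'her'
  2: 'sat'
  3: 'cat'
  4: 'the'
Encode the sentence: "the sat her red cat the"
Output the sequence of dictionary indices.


Look up each word in the dictionary:
  'the' -> 4
  'sat' -> 2
  'her' -> 1
  'red' -> 0
  'cat' -> 3
  'the' -> 4

Encoded: [4, 2, 1, 0, 3, 4]


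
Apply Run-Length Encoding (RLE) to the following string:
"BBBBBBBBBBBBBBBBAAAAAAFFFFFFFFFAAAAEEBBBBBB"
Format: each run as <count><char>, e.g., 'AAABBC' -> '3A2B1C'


Scanning runs left to right:
  i=0: run of 'B' x 16 -> '16B'
  i=16: run of 'A' x 6 -> '6A'
  i=22: run of 'F' x 9 -> '9F'
  i=31: run of 'A' x 4 -> '4A'
  i=35: run of 'E' x 2 -> '2E'
  i=37: run of 'B' x 6 -> '6B'

RLE = 16B6A9F4A2E6B


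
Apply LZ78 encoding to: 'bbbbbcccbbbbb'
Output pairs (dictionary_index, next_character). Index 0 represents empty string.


LZ78 encoding steps:
Dictionary: {0: ''}
Step 1: w='' (idx 0), next='b' -> output (0, 'b'), add 'b' as idx 1
Step 2: w='b' (idx 1), next='b' -> output (1, 'b'), add 'bb' as idx 2
Step 3: w='bb' (idx 2), next='c' -> output (2, 'c'), add 'bbc' as idx 3
Step 4: w='' (idx 0), next='c' -> output (0, 'c'), add 'c' as idx 4
Step 5: w='c' (idx 4), next='b' -> output (4, 'b'), add 'cb' as idx 5
Step 6: w='bb' (idx 2), next='b' -> output (2, 'b'), add 'bbb' as idx 6
Step 7: w='b' (idx 1), end of input -> output (1, '')


Encoded: [(0, 'b'), (1, 'b'), (2, 'c'), (0, 'c'), (4, 'b'), (2, 'b'), (1, '')]


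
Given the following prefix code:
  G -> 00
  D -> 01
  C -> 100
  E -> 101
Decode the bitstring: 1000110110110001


Decoding step by step:
Bits 100 -> C
Bits 01 -> D
Bits 101 -> E
Bits 101 -> E
Bits 100 -> C
Bits 01 -> D


Decoded message: CDEECD


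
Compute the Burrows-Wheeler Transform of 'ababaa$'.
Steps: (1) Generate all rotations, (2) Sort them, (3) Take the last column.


Rotations (sorted):
  0: $ababaa -> last char: a
  1: a$ababa -> last char: a
  2: aa$abab -> last char: b
  3: abaa$ab -> last char: b
  4: ababaa$ -> last char: $
  5: baa$aba -> last char: a
  6: babaa$a -> last char: a


BWT = aabb$aa


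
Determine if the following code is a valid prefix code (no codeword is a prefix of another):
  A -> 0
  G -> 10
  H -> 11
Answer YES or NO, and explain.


Checking each pair (does one codeword prefix another?):
  A='0' vs G='10': no prefix
  A='0' vs H='11': no prefix
  G='10' vs A='0': no prefix
  G='10' vs H='11': no prefix
  H='11' vs A='0': no prefix
  H='11' vs G='10': no prefix
No violation found over all pairs.

YES -- this is a valid prefix code. No codeword is a prefix of any other codeword.


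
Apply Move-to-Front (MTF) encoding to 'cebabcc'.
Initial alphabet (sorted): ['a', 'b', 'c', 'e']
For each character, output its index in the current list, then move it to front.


MTF encoding:
'c': index 2 in ['a', 'b', 'c', 'e'] -> ['c', 'a', 'b', 'e']
'e': index 3 in ['c', 'a', 'b', 'e'] -> ['e', 'c', 'a', 'b']
'b': index 3 in ['e', 'c', 'a', 'b'] -> ['b', 'e', 'c', 'a']
'a': index 3 in ['b', 'e', 'c', 'a'] -> ['a', 'b', 'e', 'c']
'b': index 1 in ['a', 'b', 'e', 'c'] -> ['b', 'a', 'e', 'c']
'c': index 3 in ['b', 'a', 'e', 'c'] -> ['c', 'b', 'a', 'e']
'c': index 0 in ['c', 'b', 'a', 'e'] -> ['c', 'b', 'a', 'e']


Output: [2, 3, 3, 3, 1, 3, 0]


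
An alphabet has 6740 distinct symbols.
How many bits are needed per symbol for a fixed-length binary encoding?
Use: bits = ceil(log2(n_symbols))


log2(6740) = 12.7185
Bracket: 2^12 = 4096 < 6740 <= 2^13 = 8192
So ceil(log2(6740)) = 13

bits = ceil(log2(6740)) = ceil(12.7185) = 13 bits


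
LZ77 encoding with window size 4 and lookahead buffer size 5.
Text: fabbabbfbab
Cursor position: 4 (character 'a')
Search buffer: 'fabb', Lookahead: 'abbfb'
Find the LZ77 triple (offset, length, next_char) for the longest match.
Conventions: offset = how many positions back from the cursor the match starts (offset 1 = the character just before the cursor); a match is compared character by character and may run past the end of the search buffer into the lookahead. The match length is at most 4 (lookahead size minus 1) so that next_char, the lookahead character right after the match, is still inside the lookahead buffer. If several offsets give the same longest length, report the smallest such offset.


Try each offset into the search buffer:
  offset=1 (pos 3, char 'b'): match length 0
  offset=2 (pos 2, char 'b'): match length 0
  offset=3 (pos 1, char 'a'): match length 3
  offset=4 (pos 0, char 'f'): match length 0
Longest match has length 3 at offset 3.
next_char = character at position 4 + 3 = 7 -> 'f'

Best match: offset=3, length=3 (matching 'abb' starting at position 1)
LZ77 triple: (3, 3, 'f')


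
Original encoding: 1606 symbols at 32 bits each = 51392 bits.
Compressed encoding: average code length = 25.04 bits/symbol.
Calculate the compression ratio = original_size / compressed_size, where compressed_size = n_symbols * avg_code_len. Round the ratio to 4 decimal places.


original_size = n_symbols * orig_bits = 1606 * 32 = 51392 bits
compressed_size = n_symbols * avg_code_len = 1606 * 25.04 = 40214.24 bits
ratio = original_size / compressed_size = 51392 / 40214.24 = 1.278

Compression ratio = 1.278


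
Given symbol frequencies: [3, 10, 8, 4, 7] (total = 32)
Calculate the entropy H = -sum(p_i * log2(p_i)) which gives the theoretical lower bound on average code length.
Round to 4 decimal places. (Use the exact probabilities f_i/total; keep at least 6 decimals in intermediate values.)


Per-symbol terms -p_i * log2(p_i) with p_i = f_i/32:
  p = 3/32 = 0.093750: log2(p) = -3.415037, -p*log2(p) = 0.320160
  p = 10/32 = 0.312500: log2(p) = -1.678072, -p*log2(p) = 0.524397
  p = 8/32 = 0.250000: log2(p) = -2.000000, -p*log2(p) = 0.500000
  p = 4/32 = 0.125000: log2(p) = -3.000000, -p*log2(p) = 0.375000
  p = 7/32 = 0.218750: log2(p) = -2.192645, -p*log2(p) = 0.479641
H = 0.320160 + 0.524397 + 0.500000 + 0.375000 + 0.479641 = 2.199198

H = 2.1992 bits/symbol


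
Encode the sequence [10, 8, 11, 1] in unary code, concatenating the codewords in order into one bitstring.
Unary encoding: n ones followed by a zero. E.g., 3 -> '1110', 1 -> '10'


Encode each number as n ones followed by a terminating 0:
  10 -> 11111111110 (11 bits)
  8 -> 111111110 (9 bits)
  11 -> 111111111110 (12 bits)
  1 -> 10 (2 bits)
Total length = 11 + 9 + 12 + 2 = 34 bits.

Unary([10, 8, 11, 1]) = 1111111111011111111011111111111010 (34 bits)


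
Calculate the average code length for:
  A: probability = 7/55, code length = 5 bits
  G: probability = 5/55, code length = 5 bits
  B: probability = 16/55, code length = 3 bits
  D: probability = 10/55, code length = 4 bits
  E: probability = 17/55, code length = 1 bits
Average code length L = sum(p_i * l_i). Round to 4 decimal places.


Weighted contributions p_i * l_i:
  A: (7/55) * 5 = 35/55
  G: (5/55) * 5 = 25/55
  B: (16/55) * 3 = 48/55
  D: (10/55) * 4 = 40/55
  E: (17/55) * 1 = 17/55
Sum = (35 + 25 + 48 + 40 + 17)/55 = 165/55

L = 165/55 = 3.0000 bits/symbol


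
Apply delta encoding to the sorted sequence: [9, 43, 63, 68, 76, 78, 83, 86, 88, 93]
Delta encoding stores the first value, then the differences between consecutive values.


First value: 9
Deltas:
  43 - 9 = 34
  63 - 43 = 20
  68 - 63 = 5
  76 - 68 = 8
  78 - 76 = 2
  83 - 78 = 5
  86 - 83 = 3
  88 - 86 = 2
  93 - 88 = 5


Delta encoded: [9, 34, 20, 5, 8, 2, 5, 3, 2, 5]


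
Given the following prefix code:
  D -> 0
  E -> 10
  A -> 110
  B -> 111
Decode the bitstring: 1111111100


Decoding step by step:
Bits 111 -> B
Bits 111 -> B
Bits 110 -> A
Bits 0 -> D


Decoded message: BBAD


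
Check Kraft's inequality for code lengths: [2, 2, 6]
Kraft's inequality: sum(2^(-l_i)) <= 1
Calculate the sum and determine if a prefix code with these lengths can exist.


Sum = 2^(-2) + 2^(-2) + 2^(-6)
    = 0.25 + 0.25 + 0.015625
    = 33/64 = 0.515625
Since 0.515625 <= 1, Kraft's inequality IS satisfied.
A prefix code with these lengths CAN exist.

Kraft sum = 0.515625. Satisfied.


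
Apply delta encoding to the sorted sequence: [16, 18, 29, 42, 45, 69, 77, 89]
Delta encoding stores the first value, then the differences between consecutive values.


First value: 16
Deltas:
  18 - 16 = 2
  29 - 18 = 11
  42 - 29 = 13
  45 - 42 = 3
  69 - 45 = 24
  77 - 69 = 8
  89 - 77 = 12


Delta encoded: [16, 2, 11, 13, 3, 24, 8, 12]


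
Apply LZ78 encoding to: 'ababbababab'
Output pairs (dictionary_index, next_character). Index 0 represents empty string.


LZ78 encoding steps:
Dictionary: {0: ''}
Step 1: w='' (idx 0), next='a' -> output (0, 'a'), add 'a' as idx 1
Step 2: w='' (idx 0), next='b' -> output (0, 'b'), add 'b' as idx 2
Step 3: w='a' (idx 1), next='b' -> output (1, 'b'), add 'ab' as idx 3
Step 4: w='b' (idx 2), next='a' -> output (2, 'a'), add 'ba' as idx 4
Step 5: w='ba' (idx 4), next='b' -> output (4, 'b'), add 'bab' as idx 5
Step 6: w='ab' (idx 3), end of input -> output (3, '')


Encoded: [(0, 'a'), (0, 'b'), (1, 'b'), (2, 'a'), (4, 'b'), (3, '')]


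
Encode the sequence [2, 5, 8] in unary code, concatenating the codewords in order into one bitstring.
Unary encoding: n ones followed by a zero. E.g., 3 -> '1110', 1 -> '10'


Encode each number as n ones followed by a terminating 0:
  2 -> 110 (3 bits)
  5 -> 111110 (6 bits)
  8 -> 111111110 (9 bits)
Total length = 3 + 6 + 9 = 18 bits.

Unary([2, 5, 8]) = 110111110111111110 (18 bits)


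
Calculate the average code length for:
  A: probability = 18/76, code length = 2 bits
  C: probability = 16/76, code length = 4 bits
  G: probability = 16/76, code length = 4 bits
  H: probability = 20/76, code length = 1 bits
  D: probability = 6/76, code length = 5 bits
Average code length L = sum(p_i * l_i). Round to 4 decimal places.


Weighted contributions p_i * l_i:
  A: (18/76) * 2 = 36/76
  C: (16/76) * 4 = 64/76
  G: (16/76) * 4 = 64/76
  H: (20/76) * 1 = 20/76
  D: (6/76) * 5 = 30/76
Sum = (36 + 64 + 64 + 20 + 30)/76 = 214/76

L = 214/76 = 2.8158 bits/symbol


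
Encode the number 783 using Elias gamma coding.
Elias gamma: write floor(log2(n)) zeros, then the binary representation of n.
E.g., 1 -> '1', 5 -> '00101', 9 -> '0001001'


num_bits = floor(log2(783)) + 1 = 10
leading_zeros = num_bits - 1 = 9
binary(783) = 1100001111

Elias gamma(783) = '000000000' + '1100001111' = 0000000001100001111 (19 bits)


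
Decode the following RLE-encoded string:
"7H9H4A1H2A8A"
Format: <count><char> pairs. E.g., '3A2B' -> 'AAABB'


Expanding each <count><char> pair:
  7H -> 'HHHHHHH'
  9H -> 'HHHHHHHHH'
  4A -> 'AAAA'
  1H -> 'H'
  2A -> 'AA'
  8A -> 'AAAAAAAA'

Decoded = HHHHHHHHHHHHHHHHAAAAHAAAAAAAAAA


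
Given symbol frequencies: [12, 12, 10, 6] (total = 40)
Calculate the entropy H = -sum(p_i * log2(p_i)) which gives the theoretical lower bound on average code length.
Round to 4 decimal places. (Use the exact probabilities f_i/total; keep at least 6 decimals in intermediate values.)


Per-symbol terms -p_i * log2(p_i) with p_i = f_i/40:
  p = 12/40 = 0.300000: log2(p) = -1.736966, -p*log2(p) = 0.521090
  p = 12/40 = 0.300000: log2(p) = -1.736966, -p*log2(p) = 0.521090
  p = 10/40 = 0.250000: log2(p) = -2.000000, -p*log2(p) = 0.500000
  p = 6/40 = 0.150000: log2(p) = -2.736966, -p*log2(p) = 0.410545
H = 0.521090 + 0.521090 + 0.500000 + 0.410545 = 1.952725

H = 1.9527 bits/symbol


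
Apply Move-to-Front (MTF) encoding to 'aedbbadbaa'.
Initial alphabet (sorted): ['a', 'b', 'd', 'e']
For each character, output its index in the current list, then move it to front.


MTF encoding:
'a': index 0 in ['a', 'b', 'd', 'e'] -> ['a', 'b', 'd', 'e']
'e': index 3 in ['a', 'b', 'd', 'e'] -> ['e', 'a', 'b', 'd']
'd': index 3 in ['e', 'a', 'b', 'd'] -> ['d', 'e', 'a', 'b']
'b': index 3 in ['d', 'e', 'a', 'b'] -> ['b', 'd', 'e', 'a']
'b': index 0 in ['b', 'd', 'e', 'a'] -> ['b', 'd', 'e', 'a']
'a': index 3 in ['b', 'd', 'e', 'a'] -> ['a', 'b', 'd', 'e']
'd': index 2 in ['a', 'b', 'd', 'e'] -> ['d', 'a', 'b', 'e']
'b': index 2 in ['d', 'a', 'b', 'e'] -> ['b', 'd', 'a', 'e']
'a': index 2 in ['b', 'd', 'a', 'e'] -> ['a', 'b', 'd', 'e']
'a': index 0 in ['a', 'b', 'd', 'e'] -> ['a', 'b', 'd', 'e']


Output: [0, 3, 3, 3, 0, 3, 2, 2, 2, 0]


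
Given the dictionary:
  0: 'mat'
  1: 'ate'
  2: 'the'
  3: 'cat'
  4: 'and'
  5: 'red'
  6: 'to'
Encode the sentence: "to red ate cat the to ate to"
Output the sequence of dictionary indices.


Look up each word in the dictionary:
  'to' -> 6
  'red' -> 5
  'ate' -> 1
  'cat' -> 3
  'the' -> 2
  'to' -> 6
  'ate' -> 1
  'to' -> 6

Encoded: [6, 5, 1, 3, 2, 6, 1, 6]


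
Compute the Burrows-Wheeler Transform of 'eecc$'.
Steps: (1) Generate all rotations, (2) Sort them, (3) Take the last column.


Rotations (sorted):
  0: $eecc -> last char: c
  1: c$eec -> last char: c
  2: cc$ee -> last char: e
  3: ecc$e -> last char: e
  4: eecc$ -> last char: $


BWT = ccee$


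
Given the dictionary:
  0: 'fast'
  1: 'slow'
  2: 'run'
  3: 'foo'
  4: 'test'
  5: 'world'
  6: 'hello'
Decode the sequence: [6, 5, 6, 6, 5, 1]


Look up each index in the dictionary:
  6 -> 'hello'
  5 -> 'world'
  6 -> 'hello'
  6 -> 'hello'
  5 -> 'world'
  1 -> 'slow'

Decoded: "hello world hello hello world slow"


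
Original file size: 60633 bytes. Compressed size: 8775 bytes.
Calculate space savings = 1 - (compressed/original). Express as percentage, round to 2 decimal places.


ratio = compressed/original = 8775/60633 = 0.144723
savings = 1 - ratio = 1 - 0.144723 = 0.855277
as a percentage: 0.855277 * 100 = 85.53%

Space savings = 1 - 8775/60633 = 85.53%


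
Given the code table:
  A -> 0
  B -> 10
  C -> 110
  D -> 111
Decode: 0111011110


Decoding:
0 -> A
111 -> D
0 -> A
111 -> D
10 -> B


Result: ADADB


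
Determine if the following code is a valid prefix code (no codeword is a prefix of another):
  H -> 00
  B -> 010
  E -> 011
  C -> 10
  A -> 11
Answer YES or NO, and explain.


Checking each pair (does one codeword prefix another?):
  H='00' vs B='010': no prefix
  H='00' vs E='011': no prefix
  H='00' vs C='10': no prefix
  H='00' vs A='11': no prefix
  B='010' vs H='00': no prefix
  B='010' vs E='011': no prefix
  B='010' vs C='10': no prefix
  B='010' vs A='11': no prefix
  E='011' vs H='00': no prefix
  E='011' vs B='010': no prefix
  E='011' vs C='10': no prefix
  E='011' vs A='11': no prefix
  C='10' vs H='00': no prefix
  C='10' vs B='010': no prefix
  C='10' vs E='011': no prefix
  C='10' vs A='11': no prefix
  A='11' vs H='00': no prefix
  A='11' vs B='010': no prefix
  A='11' vs E='011': no prefix
  A='11' vs C='10': no prefix
No violation found over all pairs.

YES -- this is a valid prefix code. No codeword is a prefix of any other codeword.


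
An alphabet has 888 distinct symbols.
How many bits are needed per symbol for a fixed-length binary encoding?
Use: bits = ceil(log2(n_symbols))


log2(888) = 9.7944
Bracket: 2^9 = 512 < 888 <= 2^10 = 1024
So ceil(log2(888)) = 10

bits = ceil(log2(888)) = ceil(9.7944) = 10 bits


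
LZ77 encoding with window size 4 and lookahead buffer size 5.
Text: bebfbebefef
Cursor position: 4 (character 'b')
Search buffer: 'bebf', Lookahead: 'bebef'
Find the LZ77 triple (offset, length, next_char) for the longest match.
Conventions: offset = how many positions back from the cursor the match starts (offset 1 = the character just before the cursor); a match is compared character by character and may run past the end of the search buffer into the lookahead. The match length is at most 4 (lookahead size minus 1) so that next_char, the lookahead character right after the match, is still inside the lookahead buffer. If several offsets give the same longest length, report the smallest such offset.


Try each offset into the search buffer:
  offset=1 (pos 3, char 'f'): match length 0
  offset=2 (pos 2, char 'b'): match length 1
  offset=3 (pos 1, char 'e'): match length 0
  offset=4 (pos 0, char 'b'): match length 3
Longest match has length 3 at offset 4.
next_char = character at position 4 + 3 = 7 -> 'e'

Best match: offset=4, length=3 (matching 'beb' starting at position 0)
LZ77 triple: (4, 3, 'e')


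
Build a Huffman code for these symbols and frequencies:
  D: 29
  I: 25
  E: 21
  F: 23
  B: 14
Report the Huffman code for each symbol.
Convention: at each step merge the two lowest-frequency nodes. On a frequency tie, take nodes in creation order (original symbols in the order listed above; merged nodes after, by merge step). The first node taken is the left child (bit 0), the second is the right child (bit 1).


Huffman tree construction:
Step 1: Merge B(14) + E(21) = 35
Step 2: Merge F(23) + I(25) = 48
Step 3: Merge D(29) + (B+E)(35) = 64
Step 4: Merge (F+I)(48) + (D+(B+E))(64) = 112
Read each symbol's code off the tree from the root (left child = 0, right child = 1).

Codes:
  D: 10 (length 2)
  I: 01 (length 2)
  E: 111 (length 3)
  F: 00 (length 2)
  B: 110 (length 3)
Average code length: 259/112 = 2.3125 bits/symbol


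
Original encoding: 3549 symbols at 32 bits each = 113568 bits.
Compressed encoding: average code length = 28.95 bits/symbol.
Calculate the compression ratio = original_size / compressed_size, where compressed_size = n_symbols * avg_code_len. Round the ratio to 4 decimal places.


original_size = n_symbols * orig_bits = 3549 * 32 = 113568 bits
compressed_size = n_symbols * avg_code_len = 3549 * 28.95 = 102743.55 bits
ratio = original_size / compressed_size = 113568 / 102743.55 = 1.1054

Compression ratio = 1.1054


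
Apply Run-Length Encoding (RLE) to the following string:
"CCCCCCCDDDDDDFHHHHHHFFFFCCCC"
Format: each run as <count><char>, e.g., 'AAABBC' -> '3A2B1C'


Scanning runs left to right:
  i=0: run of 'C' x 7 -> '7C'
  i=7: run of 'D' x 6 -> '6D'
  i=13: run of 'F' x 1 -> '1F'
  i=14: run of 'H' x 6 -> '6H'
  i=20: run of 'F' x 4 -> '4F'
  i=24: run of 'C' x 4 -> '4C'

RLE = 7C6D1F6H4F4C
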